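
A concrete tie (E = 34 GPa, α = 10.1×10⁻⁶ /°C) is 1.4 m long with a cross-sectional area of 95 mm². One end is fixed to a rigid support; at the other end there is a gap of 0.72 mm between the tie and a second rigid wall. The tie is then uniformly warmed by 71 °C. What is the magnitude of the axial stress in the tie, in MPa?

Free thermal elongation = αΔT L = 10.1×10⁻⁶ × 71 × 1400 = 1.004 mm.
The gap closes (δ_free > 0.72 mm) and the wall then resists a further 1.004 − 0.72 = 0.2839 mm of expansion.
So σ = E(δ_free − g)/L = 34×10³ × 0.2839/1400 = 6.896 MPa.

σ ≈ 6.9 MPa (compressive)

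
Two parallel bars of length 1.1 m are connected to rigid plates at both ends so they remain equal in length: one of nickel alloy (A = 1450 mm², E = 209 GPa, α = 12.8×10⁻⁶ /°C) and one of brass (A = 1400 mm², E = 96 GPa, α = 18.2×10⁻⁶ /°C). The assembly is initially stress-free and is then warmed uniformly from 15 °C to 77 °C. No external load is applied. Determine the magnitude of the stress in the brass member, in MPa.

σ ≈ 22.3 MPa (compressive)

The brass has the larger α, so on heating it would change length more than the nickel alloy if both were free. The rigid plates force a common final length, so the brass is put into compression and the nickel alloy into tension, with equal and opposite forces P (no external load).
Setting the final lengths equal and cancelling L: (α₁ − α₂)ΔT = P/(A₁E₁) + P/(A₂E₂).
|α₁ − α₂|·ΔT = 5.4×10⁻⁶ × 62 = 0.0003348.
1/(A₁E₁) + 1/(A₂E₂) = 1/(1450×209×10³) + 1/(1400×96×10³) = 1.074×10⁻⁸ N⁻¹.
So P = 0.0003348 / 1.074×10⁻⁸ = 31.17 kN.
σ_{brass} = P/A₂ = 31170/1400 = 22.27 MPa, compressive.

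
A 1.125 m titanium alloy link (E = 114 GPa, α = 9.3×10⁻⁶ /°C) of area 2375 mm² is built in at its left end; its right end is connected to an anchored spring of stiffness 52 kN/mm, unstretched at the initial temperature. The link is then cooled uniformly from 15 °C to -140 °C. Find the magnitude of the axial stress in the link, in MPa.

The unrestrained thermal change is αΔT L = 9.3×10⁻⁶ × 155 × 1125 = 1.622 mm.
Let P be the tensile force in the spring. The link extends elastically by PL/(AE) and the spring stretches by P/k; together these equal δ_free.
So P = δ_free / [L/(AE) + 1/k] = 1.622 / [ 1125/(2375×114×10³) + 1/(52×10³) ].
P = 1.622 / 2.339×10⁻⁵ = 69340 N.
σ = P/A = 69340/2375 = 29.2 MPa.

σ ≈ 29.2 MPa (tensile)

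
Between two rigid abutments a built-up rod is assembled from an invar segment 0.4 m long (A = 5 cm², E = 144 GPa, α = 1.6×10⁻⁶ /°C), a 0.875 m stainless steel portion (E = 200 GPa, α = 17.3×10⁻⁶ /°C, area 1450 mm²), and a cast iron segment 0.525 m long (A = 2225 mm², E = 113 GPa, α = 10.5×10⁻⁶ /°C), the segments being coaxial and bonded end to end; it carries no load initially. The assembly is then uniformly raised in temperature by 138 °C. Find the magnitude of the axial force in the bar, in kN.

With the walls removed the bar would change length by δ_free = Σ αᵢΔT Lᵢ = 1.6×10⁻⁶×138×400 + 17.3×10⁻⁶×138×875 + 10.5×10⁻⁶×138×525 = 2.938 mm.
The rigid supports impose zero overall length change; the single axial force P common to all segments must satisfy P Σ Lᵢ/(AᵢEᵢ) = δ_free.
The series flexibility is Σ Lᵢ/(AᵢEᵢ) = 400/(500×144×10³) + 875/(1450×200×10³) + 525/(2225×113×10³) = 1.066×10⁻⁵ mm/N.
So P = 2.938 / 1.066×10⁻⁵ = 275.6 kN, compressive.

P ≈ 276 kN (compressive)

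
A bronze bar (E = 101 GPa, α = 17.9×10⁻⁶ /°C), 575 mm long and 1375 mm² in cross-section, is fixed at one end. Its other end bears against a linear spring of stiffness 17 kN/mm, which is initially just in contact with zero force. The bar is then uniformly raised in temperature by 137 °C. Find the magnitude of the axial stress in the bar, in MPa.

σ ≈ 16.3 MPa (compressive)

The unrestrained thermal change is αΔT L = 17.9×10⁻⁶ × 137 × 575 = 1.41 mm.
Let P be the compressive force at the spring. The bar shortens elastically by PL/(AE) and the spring compresses by P/k; together these equal δ_free.
P [ L/(AE) + 1/k ] = δ_free → P [ 575/(1375×101×10³) + 1/(17×10³) ] = 1.41.
P = 1.41 / 6.296×10⁻⁵ = 22390 N.
σ = P/A = 22390/1375 = 16.29 MPa.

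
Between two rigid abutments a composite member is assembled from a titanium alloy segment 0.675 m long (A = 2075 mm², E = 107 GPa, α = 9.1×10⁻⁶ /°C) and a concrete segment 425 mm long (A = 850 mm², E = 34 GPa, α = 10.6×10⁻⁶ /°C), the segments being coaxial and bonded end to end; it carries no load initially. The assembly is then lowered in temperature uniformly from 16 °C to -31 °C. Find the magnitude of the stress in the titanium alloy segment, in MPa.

σ ≈ 13.6 MPa (tensile)

Free thermal contraction of the whole bar: Σ αᵢΔT Lᵢ = 9.1×10⁻⁶×47×675 + 10.6×10⁻⁶×47×425 = 0.5004 mm.
Since the ends are fixed, an axial force P builds up, equal in every segment, with P · Σ Lᵢ/(AᵢEᵢ) = δ_free.
Σ Lᵢ/(AᵢEᵢ) = 675/(2075×107×10³) + 425/(850×34×10³) = 1.775×10⁻⁵ mm/N.
So P = 0.5004 / 1.775×10⁻⁵ = 28.2 kN, tensile.
σ_{titanium alloy} = P / A = 28200 / 2075 = 13.59 MPa.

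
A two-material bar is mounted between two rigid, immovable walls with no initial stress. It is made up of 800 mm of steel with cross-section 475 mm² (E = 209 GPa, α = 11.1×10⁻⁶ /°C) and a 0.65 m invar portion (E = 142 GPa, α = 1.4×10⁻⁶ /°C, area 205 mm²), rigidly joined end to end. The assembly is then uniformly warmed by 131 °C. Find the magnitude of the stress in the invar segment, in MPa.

σ ≈ 206 MPa (compressive)

Free thermal expansion of the whole bar: Σ αᵢΔT Lᵢ = 11.1×10⁻⁶×131×800 + 1.4×10⁻⁶×131×650 = 1.282 mm.
The walls prevent any net length change, so an axial force P (same in every segment) develops. Compatibility: P · Σ Lᵢ/(AᵢEᵢ) = δ_free.
Σ Lᵢ/(AᵢEᵢ) = 800/(475×209×10³) + 650/(205×142×10³) = 3.039×10⁻⁵ mm/N.
So P = 1.282 / 3.039×10⁻⁵ = 42.2 kN, compressive.
σ_{invar} = P / A = 42200 / 205 = 205.9 MPa.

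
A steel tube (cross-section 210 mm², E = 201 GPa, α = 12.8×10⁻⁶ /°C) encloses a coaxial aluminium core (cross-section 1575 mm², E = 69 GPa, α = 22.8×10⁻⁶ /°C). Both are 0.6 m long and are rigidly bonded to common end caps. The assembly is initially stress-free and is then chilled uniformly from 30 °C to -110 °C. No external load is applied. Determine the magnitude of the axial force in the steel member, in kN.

P ≈ 42.6 kN (compressive in the steel)

Equilibrium of a rigid end plate with no external load gives equal and opposite internal forces ±P in the two members. Since α_{aluminium} > α_{steel}, cooling drives the aluminium into tension and the steel into compression.
Equating the net (thermal + elastic) strains gives |α₁ − α₂|·ΔT = P·[1/(A₁E₁) + 1/(A₂E₂)].
|α₁ − α₂|·ΔT = 10×10⁻⁶ × 140 = 0.0014.
1/(A₁E₁) + 1/(A₂E₂) = 1/(210×201×10³) + 1/(1575×69×10³) = 3.289×10⁻⁸ N⁻¹.
P = 0.0014 / 3.289×10⁻⁸ = 42560 N = 42.56 kN.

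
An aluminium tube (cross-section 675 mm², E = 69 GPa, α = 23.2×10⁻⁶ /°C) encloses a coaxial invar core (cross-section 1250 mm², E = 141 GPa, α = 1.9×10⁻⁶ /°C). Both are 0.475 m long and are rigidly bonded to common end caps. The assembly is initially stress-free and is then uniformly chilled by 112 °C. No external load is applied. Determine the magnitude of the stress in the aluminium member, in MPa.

σ ≈ 130 MPa (tensile)

Equilibrium of a rigid end plate with no external load gives equal and opposite internal forces ±P in the two members. Since α_{aluminium} > α_{invar}, cooling drives the aluminium into tension and the invar into compression.
Compatibility of the two members (thermal + elastic change equal): (α₁ − α₂)ΔT = P·[1/(A₁E₁) + 1/(A₂E₂)].
|α₁ − α₂|·ΔT = 21.3×10⁻⁶ × 112 = 0.002386.
1/(A₁E₁) + 1/(A₂E₂) = 1/(675×69×10³) + 1/(1250×141×10³) = 2.714×10⁻⁸ N⁻¹.
P = 0.002386 / 2.714×10⁻⁸ = 87890 N = 87.89 kN.
σ_{aluminium} = P/A₁ = 87890/675 = 130.2 MPa, tensile.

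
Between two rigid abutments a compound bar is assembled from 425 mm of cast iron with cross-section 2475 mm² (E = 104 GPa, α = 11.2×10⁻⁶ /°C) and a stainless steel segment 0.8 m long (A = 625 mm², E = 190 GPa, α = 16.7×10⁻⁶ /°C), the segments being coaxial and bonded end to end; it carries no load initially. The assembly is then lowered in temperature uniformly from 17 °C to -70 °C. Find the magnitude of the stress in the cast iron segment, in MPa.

σ ≈ 75.9 MPa (tensile)

Free thermal contraction of the whole bar: Σ αᵢΔT Lᵢ = 11.2×10⁻⁶×87×425 + 16.7×10⁻⁶×87×800 = 1.576 mm.
The walls prevent any net length change, so an axial force P (same in every segment) develops. Compatibility: P · Σ Lᵢ/(AᵢEᵢ) = δ_free.
Σ Lᵢ/(AᵢEᵢ) = 425/(2475×104×10³) + 800/(625×190×10³) = 8.388×10⁻⁶ mm/N.
So P = 1.576 / 8.388×10⁻⁶ = 187.9 kN, tensile.
σ_{cast iron} = P / A = 187900 / 2475 = 75.94 MPa.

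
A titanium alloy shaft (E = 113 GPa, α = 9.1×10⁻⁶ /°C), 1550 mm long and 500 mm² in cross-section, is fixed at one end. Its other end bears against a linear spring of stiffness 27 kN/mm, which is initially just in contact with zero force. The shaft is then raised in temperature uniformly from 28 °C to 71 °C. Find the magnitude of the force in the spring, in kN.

The unrestrained thermal change is αΔT L = 9.1×10⁻⁶ × 43 × 1550 = 0.6065 mm.
Let P be the compressive force at the spring. The shaft shortens elastically by PL/(AE) and the spring compresses by P/k; together these equal δ_free.
P [ L/(AE) + 1/k ] = δ_free → P [ 1550/(500×113×10³) + 1/(27×10³) ] = 0.6065.
P = 0.6065 / 6.447×10⁻⁵ = 9408 N.

P ≈ 9.41 kN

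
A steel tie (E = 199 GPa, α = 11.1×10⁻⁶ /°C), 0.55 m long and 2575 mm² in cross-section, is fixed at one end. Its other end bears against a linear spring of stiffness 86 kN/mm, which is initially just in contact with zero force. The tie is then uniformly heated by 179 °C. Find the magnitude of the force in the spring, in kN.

P ≈ 86 kN

Free thermal expansion: δ_free = αΔT L = 11.1×10⁻⁶ × 179 × 550 = 1.093 mm.
With a force P in the spring, the elastic change of the tie is PL/(AE) and that of the spring is P/k; compatibility requires their sum to equal δ_free.
So P = δ_free / [L/(AE) + 1/k] = 1.093 / [ 550/(2575×199×10³) + 1/(86×10³) ].
P = 1.093 / 1.27×10⁻⁵ = 86040 N.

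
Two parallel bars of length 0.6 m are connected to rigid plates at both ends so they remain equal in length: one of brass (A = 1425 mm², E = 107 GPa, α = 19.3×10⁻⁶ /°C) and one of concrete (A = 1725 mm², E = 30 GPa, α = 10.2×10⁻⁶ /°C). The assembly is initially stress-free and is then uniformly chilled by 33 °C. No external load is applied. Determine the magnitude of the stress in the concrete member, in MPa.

The brass has the larger α, so on cooling it would change length more than the concrete if both were free. The rigid plates force a common final length, so the brass is put into tension and the concrete into compression, with equal and opposite forces P (no external load).
Setting the final lengths equal and cancelling L: (α₁ − α₂)ΔT = P/(A₁E₁) + P/(A₂E₂).
|α₁ − α₂|·ΔT = 9.1×10⁻⁶ × 33 = 0.0003003.
1/(A₁E₁) + 1/(A₂E₂) = 1/(1425×107×10³) + 1/(1725×30×10³) = 2.588×10⁻⁸ N⁻¹.
P = 0.0003003 / 2.588×10⁻⁸ = 11600 N = 11.6 kN.
σ_{concrete} = P/A₂ = 11600/1725 = 6.726 MPa, compressive.

σ ≈ 6.73 MPa (compressive)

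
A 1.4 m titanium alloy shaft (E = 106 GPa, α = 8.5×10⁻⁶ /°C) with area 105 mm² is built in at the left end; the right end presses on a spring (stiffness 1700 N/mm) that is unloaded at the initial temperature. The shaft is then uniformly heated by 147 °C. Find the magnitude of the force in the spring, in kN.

Free thermal expansion: δ_free = αΔT L = 8.5×10⁻⁶ × 147 × 1400 = 1.749 mm.
Let P be the compressive force at the spring. The shaft shortens elastically by PL/(AE) and the spring compresses by P/k; together these equal δ_free.
P [ L/(AE) + 1/k ] = δ_free → P [ 1400/(105×106×10³) + 1/(1700) ] = 1.749.
P = 1.749 / 0.000714 = 2450 N.

P ≈ 2.45 kN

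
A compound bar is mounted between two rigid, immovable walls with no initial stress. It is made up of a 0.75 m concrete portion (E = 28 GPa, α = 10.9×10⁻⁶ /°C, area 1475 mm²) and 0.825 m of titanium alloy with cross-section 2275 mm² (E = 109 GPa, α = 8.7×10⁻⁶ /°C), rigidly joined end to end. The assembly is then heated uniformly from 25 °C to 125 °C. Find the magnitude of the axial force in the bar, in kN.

Free thermal expansion of the whole bar: Σ αᵢΔT Lᵢ = 10.9×10⁻⁶×100×750 + 8.7×10⁻⁶×100×825 = 1.535 mm.
Since the ends are fixed, an axial force P builds up, equal in every segment, with P · Σ Lᵢ/(AᵢEᵢ) = δ_free.
Σ Lᵢ/(AᵢEᵢ) = 750/(1475×28×10³) + 825/(2275×109×10³) = 2.149×10⁻⁵ mm/N.
Hence P = δ_free / Σ(L/AE) = 1.535/2.149×10⁻⁵ = 71.45 kN (compressive).

P ≈ 71.5 kN (compressive)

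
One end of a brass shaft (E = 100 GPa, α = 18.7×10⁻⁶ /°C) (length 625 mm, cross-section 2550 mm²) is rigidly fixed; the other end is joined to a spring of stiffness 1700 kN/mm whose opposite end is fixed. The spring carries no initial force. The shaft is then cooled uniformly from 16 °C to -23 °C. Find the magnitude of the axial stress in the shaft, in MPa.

Free thermal contraction: δ_free = αΔT L = 18.7×10⁻⁶ × 39 × 625 = 0.4558 mm.
Let P be the tensile force in the spring. The shaft extends elastically by PL/(AE) and the spring stretches by P/k; together these equal δ_free.
So P = δ_free / [L/(AE) + 1/k] = 0.4558 / [ 625/(2550×100×10³) + 1/(1700×10³) ].
P = 0.4558 / 3.039×10⁻⁶ = 150000 N.
σ = P/A = 150000/2550 = 58.81 MPa.

σ ≈ 58.8 MPa (tensile)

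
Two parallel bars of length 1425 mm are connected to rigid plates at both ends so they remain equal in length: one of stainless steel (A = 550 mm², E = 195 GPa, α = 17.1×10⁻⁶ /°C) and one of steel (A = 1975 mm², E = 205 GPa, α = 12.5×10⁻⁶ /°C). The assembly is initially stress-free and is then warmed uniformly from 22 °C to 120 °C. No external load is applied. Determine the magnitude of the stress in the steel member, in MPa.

σ ≈ 19.4 MPa (tensile)

Equilibrium of a rigid end plate with no external load gives equal and opposite internal forces ±P in the two members. Since α_{stainless steel} > α_{steel}, heating drives the stainless steel into compression and the steel into tension.
Equating the net (thermal + elastic) strains gives |α₁ − α₂|·ΔT = P·[1/(A₁E₁) + 1/(A₂E₂)].
|α₁ − α₂|·ΔT = 4.6×10⁻⁶ × 98 = 0.0004508.
1/(A₁E₁) + 1/(A₂E₂) = 1/(550×195×10³) + 1/(1975×205×10³) = 1.179×10⁻⁸ N⁻¹.
P = 0.0004508 / 1.179×10⁻⁸ = 38220 N = 38.22 kN.
σ_{steel} = P/A₂ = 38220/1975 = 19.35 MPa, tensile.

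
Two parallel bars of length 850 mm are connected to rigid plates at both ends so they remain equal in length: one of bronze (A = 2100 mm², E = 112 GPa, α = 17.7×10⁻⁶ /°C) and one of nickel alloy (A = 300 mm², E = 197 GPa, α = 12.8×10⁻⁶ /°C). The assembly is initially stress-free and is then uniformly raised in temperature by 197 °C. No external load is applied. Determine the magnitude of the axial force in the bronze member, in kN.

P ≈ 45.6 kN (compressive in the bronze)

The bronze has the larger α, so on heating it would change length more than the nickel alloy if both were free. The rigid plates force a common final length, so the bronze is put into compression and the nickel alloy into tension, with equal and opposite forces P (no external load).
Compatibility of the two members (thermal + elastic change equal): (α₁ − α₂)ΔT = P·[1/(A₁E₁) + 1/(A₂E₂)].
|α₁ − α₂|·ΔT = 4.9×10⁻⁶ × 197 = 0.0009653.
1/(A₁E₁) + 1/(A₂E₂) = 1/(2100×112×10³) + 1/(300×197×10³) = 2.117×10⁻⁸ N⁻¹.
So P = 0.0009653 / 2.117×10⁻⁸ = 45.59 kN.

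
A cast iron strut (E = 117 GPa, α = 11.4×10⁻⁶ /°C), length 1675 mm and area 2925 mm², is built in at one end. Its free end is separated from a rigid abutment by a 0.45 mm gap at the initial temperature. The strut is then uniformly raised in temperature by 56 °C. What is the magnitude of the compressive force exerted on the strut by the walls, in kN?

If the wall were absent the strut would grow by αΔT L = 11.4×10⁻⁶ × 56 × 1675 = 1.069 mm.
This exceeds the 0.45 mm gap, so the wall pushes back. The portion of expansion that must be recovered elastically is δ_free − gap = 1.069 − 0.45 = 0.6193 mm.
So σ = E(δ_free − g)/L = 117×10³ × 0.6193/1675 = 43.26 MPa.
P = σA = 43.26 × 2925 = 126.5 kN.

P ≈ 127 kN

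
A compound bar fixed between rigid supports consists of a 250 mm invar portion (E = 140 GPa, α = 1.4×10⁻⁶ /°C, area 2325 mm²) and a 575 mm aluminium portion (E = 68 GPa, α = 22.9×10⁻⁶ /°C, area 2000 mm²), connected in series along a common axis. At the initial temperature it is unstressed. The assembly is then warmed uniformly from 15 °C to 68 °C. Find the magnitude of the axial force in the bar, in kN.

If the supports were absent, the total length change would be Σ αᵢΔT Lᵢ = 1.4×10⁻⁶×53×250 + 22.9×10⁻⁶×53×575 = 0.7164 mm.
Since the ends are fixed, an axial force P builds up, equal in every segment, with P · Σ Lᵢ/(AᵢEᵢ) = δ_free.
The series flexibility is Σ Lᵢ/(AᵢEᵢ) = 250/(2325×140×10³) + 575/(2000×68×10³) = 4.996×10⁻⁶ mm/N.
So P = 0.7164 / 4.996×10⁻⁶ = 143.4 kN, compressive.

P ≈ 143 kN (compressive)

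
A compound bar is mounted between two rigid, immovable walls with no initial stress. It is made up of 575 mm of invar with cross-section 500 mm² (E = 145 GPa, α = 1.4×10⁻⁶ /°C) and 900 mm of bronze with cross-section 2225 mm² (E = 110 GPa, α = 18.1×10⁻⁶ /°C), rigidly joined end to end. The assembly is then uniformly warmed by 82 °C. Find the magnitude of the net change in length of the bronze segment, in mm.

|ΔL| ≈ 0.892 mm

Free thermal expansion of the whole bar: Σ αᵢΔT Lᵢ = 1.4×10⁻⁶×82×575 + 18.1×10⁻⁶×82×900 = 1.402 mm.
Since the ends are fixed, an axial force P builds up, equal in every segment, with P · Σ Lᵢ/(AᵢEᵢ) = δ_free.
The series flexibility is Σ Lᵢ/(AᵢEᵢ) = 575/(500×145×10³) + 900/(2225×110×10³) = 1.161×10⁻⁵ mm/N.
So P = 1.402 / 1.161×10⁻⁵ = 120.8 kN, compressive.
For the bronze segment, free thermal change = 18.1×10⁻⁶×82×900 = 1.336 mm and elastic change from P = 120800×900/(2225×110×10³) = 0.4441 mm; these oppose, so the net change is 0.892 mm (segment lengthens).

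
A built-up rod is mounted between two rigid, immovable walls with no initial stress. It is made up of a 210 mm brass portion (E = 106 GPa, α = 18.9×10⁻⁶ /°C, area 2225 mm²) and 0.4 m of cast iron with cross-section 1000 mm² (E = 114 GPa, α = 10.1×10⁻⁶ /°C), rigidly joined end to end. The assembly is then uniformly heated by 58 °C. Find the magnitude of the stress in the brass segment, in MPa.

σ ≈ 47.5 MPa (compressive)

With the walls removed the bar would change length by δ_free = Σ αᵢΔT Lᵢ = 18.9×10⁻⁶×58×210 + 10.1×10⁻⁶×58×400 = 0.4645 mm.
The rigid supports impose zero overall length change; the single axial force P common to all segments must satisfy P Σ Lᵢ/(AᵢEᵢ) = δ_free.
The series flexibility is Σ Lᵢ/(AᵢEᵢ) = 210/(2225×106×10³) + 400/(1000×114×10³) = 4.399×10⁻⁶ mm/N.
So P = 0.4645 / 4.399×10⁻⁶ = 105.6 kN, compressive.
σ_{brass} = P / A = 105600 / 2225 = 47.46 MPa.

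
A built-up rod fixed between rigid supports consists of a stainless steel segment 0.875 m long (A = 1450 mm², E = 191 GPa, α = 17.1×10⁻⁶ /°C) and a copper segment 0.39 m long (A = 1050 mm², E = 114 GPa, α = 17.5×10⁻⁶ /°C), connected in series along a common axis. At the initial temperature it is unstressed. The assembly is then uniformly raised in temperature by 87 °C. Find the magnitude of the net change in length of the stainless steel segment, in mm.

|ΔL| ≈ 0.369 mm

Free thermal expansion of the whole bar: Σ αᵢΔT Lᵢ = 17.1×10⁻⁶×87×875 + 17.5×10⁻⁶×87×390 = 1.896 mm.
Since the ends are fixed, an axial force P builds up, equal in every segment, with P · Σ Lᵢ/(AᵢEᵢ) = δ_free.
Σ Lᵢ/(AᵢEᵢ) = 875/(1450×191×10³) + 390/(1050×114×10³) = 6.418×10⁻⁶ mm/N.
So P = 1.896 / 6.418×10⁻⁶ = 295.4 kN, compressive.
For the stainless steel segment, free thermal change = 17.1×10⁻⁶×87×875 = 1.302 mm and elastic change from P = 295400×875/(1450×191×10³) = 0.9332 mm; these oppose, so the net change is 0.369 mm (segment lengthens).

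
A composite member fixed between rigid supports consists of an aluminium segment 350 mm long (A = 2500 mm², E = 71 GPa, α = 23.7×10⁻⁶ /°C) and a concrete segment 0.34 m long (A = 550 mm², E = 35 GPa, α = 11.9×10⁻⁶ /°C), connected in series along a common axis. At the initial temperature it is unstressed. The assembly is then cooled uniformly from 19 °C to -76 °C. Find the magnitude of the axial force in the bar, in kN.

P ≈ 59.7 kN (tensile)

Free thermal contraction of the whole bar: Σ αᵢΔT Lᵢ = 23.7×10⁻⁶×95×350 + 11.9×10⁻⁶×95×340 = 1.172 mm.
The rigid supports impose zero overall length change; the single axial force P common to all segments must satisfy P Σ Lᵢ/(AᵢEᵢ) = δ_free.
Σ Lᵢ/(AᵢEᵢ) = 350/(2500×71×10³) + 340/(550×35×10³) = 1.963×10⁻⁵ mm/N.
P = 1.172 / 1.963×10⁻⁵ = 59710 N = 59.71 kN, tensile.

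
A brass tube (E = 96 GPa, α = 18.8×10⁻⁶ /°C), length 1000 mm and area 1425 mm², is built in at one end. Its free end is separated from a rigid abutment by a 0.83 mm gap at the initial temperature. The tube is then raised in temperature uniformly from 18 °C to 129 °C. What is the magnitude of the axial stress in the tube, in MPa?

If the wall were absent the tube would grow by αΔT L = 18.8×10⁻⁶ × 111 × 1000 = 2.087 mm.
The gap closes (δ_free > 0.83 mm) and the wall then resists a further 2.087 − 0.83 = 1.257 mm of expansion.
So σ = E(δ_free − g)/L = 96×10³ × 1.257/1000 = 120.7 MPa.

σ ≈ 121 MPa (compressive)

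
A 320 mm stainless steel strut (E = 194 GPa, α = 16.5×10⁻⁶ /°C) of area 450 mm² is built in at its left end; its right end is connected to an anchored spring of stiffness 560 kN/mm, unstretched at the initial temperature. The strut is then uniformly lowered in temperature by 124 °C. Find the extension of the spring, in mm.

If the spring were absent the strut would shorten by αΔT L = 16.5×10⁻⁶ × 124 × 320 = 0.6547 mm.
Let P be the tensile force in the spring. The strut extends elastically by PL/(AE) and the spring stretches by P/k; together these equal δ_free.
P [ L/(AE) + 1/k ] = δ_free → P [ 320/(450×194×10³) + 1/(560×10³) ] = 0.6547.
P = 0.6547 / 5.451×10⁻⁶ = 120100 N.
Spring extension = P/k = 120100/(560×10³) = 0.2145 mm.

δ ≈ 0.214 mm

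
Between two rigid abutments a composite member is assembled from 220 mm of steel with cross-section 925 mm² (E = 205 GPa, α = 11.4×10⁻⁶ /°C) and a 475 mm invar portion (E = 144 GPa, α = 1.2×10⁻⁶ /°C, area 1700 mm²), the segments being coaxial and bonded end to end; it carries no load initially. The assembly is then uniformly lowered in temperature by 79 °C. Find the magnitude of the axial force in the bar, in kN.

P ≈ 78.4 kN (tensile)

Free thermal contraction of the whole bar: Σ αᵢΔT Lᵢ = 11.4×10⁻⁶×79×220 + 1.2×10⁻⁶×79×475 = 0.2432 mm.
The rigid supports impose zero overall length change; the single axial force P common to all segments must satisfy P Σ Lᵢ/(AᵢEᵢ) = δ_free.
Σ Lᵢ/(AᵢEᵢ) = 220/(925×205×10³) + 475/(1700×144×10³) = 3.101×10⁻⁶ mm/N.
So P = 0.2432 / 3.101×10⁻⁶ = 78.43 kN, tensile.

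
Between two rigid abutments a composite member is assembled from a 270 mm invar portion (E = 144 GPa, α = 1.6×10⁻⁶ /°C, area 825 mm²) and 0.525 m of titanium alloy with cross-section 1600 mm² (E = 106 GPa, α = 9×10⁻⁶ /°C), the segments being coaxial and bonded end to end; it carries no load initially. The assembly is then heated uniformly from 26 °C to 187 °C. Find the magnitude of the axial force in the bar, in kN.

P ≈ 155 kN (compressive)

With the walls removed the bar would change length by δ_free = Σ αᵢΔT Lᵢ = 1.6×10⁻⁶×161×270 + 9×10⁻⁶×161×525 = 0.8303 mm.
Since the ends are fixed, an axial force P builds up, equal in every segment, with P · Σ Lᵢ/(AᵢEᵢ) = δ_free.
The series flexibility is Σ Lᵢ/(AᵢEᵢ) = 270/(825×144×10³) + 525/(1600×106×10³) = 5.368×10⁻⁶ mm/N.
So P = 0.8303 / 5.368×10⁻⁶ = 154.7 kN, compressive.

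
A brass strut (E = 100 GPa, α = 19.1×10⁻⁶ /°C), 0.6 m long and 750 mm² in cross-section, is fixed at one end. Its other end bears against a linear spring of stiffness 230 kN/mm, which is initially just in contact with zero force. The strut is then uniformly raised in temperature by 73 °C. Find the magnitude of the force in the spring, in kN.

P ≈ 67.8 kN

If the spring were absent the strut would lengthen by αΔT L = 19.1×10⁻⁶ × 73 × 600 = 0.8366 mm.
Let P be the compressive force at the spring. The strut shortens elastically by PL/(AE) and the spring compresses by P/k; together these equal δ_free.
So P = δ_free / [L/(AE) + 1/k] = 0.8366 / [ 600/(750×100×10³) + 1/(230×10³) ].
P = 0.8366 / 1.235×10⁻⁵ = 67750 N.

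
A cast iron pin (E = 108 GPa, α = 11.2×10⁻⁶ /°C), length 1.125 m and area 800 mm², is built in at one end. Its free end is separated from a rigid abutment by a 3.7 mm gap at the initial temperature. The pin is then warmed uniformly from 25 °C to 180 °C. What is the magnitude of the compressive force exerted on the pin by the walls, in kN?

P ≈ 0 kN

Unrestrained expansion: δ_free = αΔT L = 11.2×10⁻⁶ × 155 × 1125 = 1.953 mm.
Since δ_free = 1.95 mm is less than the 3.7 mm gap, the pin never touches the wall. No axial force develops.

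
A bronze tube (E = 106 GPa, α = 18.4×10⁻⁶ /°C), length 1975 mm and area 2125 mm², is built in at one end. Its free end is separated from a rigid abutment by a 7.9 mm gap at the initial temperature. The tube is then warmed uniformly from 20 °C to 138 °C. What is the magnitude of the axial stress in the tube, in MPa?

σ ≈ 0 MPa

Free thermal elongation = αΔT L = 18.4×10⁻⁶ × 118 × 1975 = 4.288 mm.
This is smaller than the 7.9 mm clearance, so the tube expands freely without reaching the stop — the stress is zero.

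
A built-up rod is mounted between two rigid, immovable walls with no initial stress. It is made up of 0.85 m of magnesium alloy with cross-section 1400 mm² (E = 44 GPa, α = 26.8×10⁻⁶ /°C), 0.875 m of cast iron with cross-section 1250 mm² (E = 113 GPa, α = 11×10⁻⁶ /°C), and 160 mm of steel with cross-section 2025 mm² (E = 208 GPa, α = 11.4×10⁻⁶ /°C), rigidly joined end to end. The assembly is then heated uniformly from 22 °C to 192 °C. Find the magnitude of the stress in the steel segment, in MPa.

σ ≈ 141 MPa (compressive)

With the walls removed the bar would change length by δ_free = Σ αᵢΔT Lᵢ = 26.8×10⁻⁶×170×850 + 11×10⁻⁶×170×875 + 11.4×10⁻⁶×170×160 = 5.819 mm.
The rigid supports impose zero overall length change; the single axial force P common to all segments must satisfy P Σ Lᵢ/(AᵢEᵢ) = δ_free.
The series flexibility is Σ Lᵢ/(AᵢEᵢ) = 850/(1400×44×10³) + 875/(1250×113×10³) + 160/(2025×208×10³) = 2.037×10⁻⁵ mm/N.
P = 5.819 / 2.037×10⁻⁵ = 285600 N = 285.6 kN, compressive.
σ_{steel} = P / A = 285600 / 2025 = 141 MPa.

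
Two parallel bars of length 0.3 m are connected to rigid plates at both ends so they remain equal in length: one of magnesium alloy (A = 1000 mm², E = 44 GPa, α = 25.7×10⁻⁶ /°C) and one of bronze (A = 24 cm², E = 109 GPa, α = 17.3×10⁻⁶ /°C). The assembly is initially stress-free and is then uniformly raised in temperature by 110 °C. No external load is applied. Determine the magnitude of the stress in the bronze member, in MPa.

Both members must finish at the same length. With the larger α, the magnesium alloy tends to over-expand; the plates restrain it, putting the magnesium alloy in compression and the bronze in tension. With no external load the two internal forces are equal and opposite, magnitude P.
Compatibility of the two members (thermal + elastic change equal): (α₁ − α₂)ΔT = P·[1/(A₁E₁) + 1/(A₂E₂)].
|α₁ − α₂|·ΔT = 8.4×10⁻⁶ × 110 = 0.000924.
1/(A₁E₁) + 1/(A₂E₂) = 1/(1000×44×10³) + 1/(2400×109×10³) = 2.655×10⁻⁸ N⁻¹.
So P = 0.000924 / 2.655×10⁻⁸ = 34.8 kN.
σ_{bronze} = P/A₂ = 34800/2400 = 14.5 MPa, tensile.

σ ≈ 14.5 MPa (tensile)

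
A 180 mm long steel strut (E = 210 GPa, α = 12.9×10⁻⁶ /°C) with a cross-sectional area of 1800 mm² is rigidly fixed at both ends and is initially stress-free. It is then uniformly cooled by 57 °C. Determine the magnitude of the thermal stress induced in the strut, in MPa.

Because both ends are immovable the net strain is zero, and the suppressed thermal strain is αΔT = 12.9×10⁻⁶ × 57 = 735.3×10⁻⁶.
Hence σ = E·αΔT = 210×10³ × 735.3×10⁻⁶ = 154.4 MPa, tensile.

σ ≈ 154 MPa (tensile)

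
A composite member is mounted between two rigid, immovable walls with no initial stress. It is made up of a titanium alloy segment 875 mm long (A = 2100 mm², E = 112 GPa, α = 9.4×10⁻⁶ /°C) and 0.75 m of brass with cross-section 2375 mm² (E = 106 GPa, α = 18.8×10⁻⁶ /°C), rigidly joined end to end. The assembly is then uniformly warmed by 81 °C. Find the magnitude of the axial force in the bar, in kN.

With the walls removed the bar would change length by δ_free = Σ αᵢΔT Lᵢ = 9.4×10⁻⁶×81×875 + 18.8×10⁻⁶×81×750 = 1.808 mm.
Since the ends are fixed, an axial force P builds up, equal in every segment, with P · Σ Lᵢ/(AᵢEᵢ) = δ_free.
The series flexibility is Σ Lᵢ/(AᵢEᵢ) = 875/(2100×112×10³) + 750/(2375×106×10³) = 6.699×10⁻⁶ mm/N.
So P = 1.808 / 6.699×10⁻⁶ = 269.9 kN, compressive.

P ≈ 270 kN (compressive)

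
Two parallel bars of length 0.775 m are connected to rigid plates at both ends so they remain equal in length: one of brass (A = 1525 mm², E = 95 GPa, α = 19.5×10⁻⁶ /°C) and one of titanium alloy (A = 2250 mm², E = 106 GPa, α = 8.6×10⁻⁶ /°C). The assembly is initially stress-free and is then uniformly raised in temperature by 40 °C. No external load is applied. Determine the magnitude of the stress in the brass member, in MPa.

Both members must finish at the same length. With the larger α, the brass tends to over-expand; the plates restrain it, putting the brass in compression and the titanium alloy in tension. With no external load the two internal forces are equal and opposite, magnitude P.
Equating the net (thermal + elastic) strains gives |α₁ − α₂|·ΔT = P·[1/(A₁E₁) + 1/(A₂E₂)].
|α₁ − α₂|·ΔT = 10.9×10⁻⁶ × 40 = 0.000436.
1/(A₁E₁) + 1/(A₂E₂) = 1/(1525×95×10³) + 1/(2250×106×10³) = 1.11×10⁻⁸ N⁻¹.
So P = 0.000436 / 1.11×10⁻⁸ = 39.3 kN.
σ_{brass} = P/A₁ = 39300/1525 = 25.77 MPa, compressive.

σ ≈ 25.8 MPa (compressive)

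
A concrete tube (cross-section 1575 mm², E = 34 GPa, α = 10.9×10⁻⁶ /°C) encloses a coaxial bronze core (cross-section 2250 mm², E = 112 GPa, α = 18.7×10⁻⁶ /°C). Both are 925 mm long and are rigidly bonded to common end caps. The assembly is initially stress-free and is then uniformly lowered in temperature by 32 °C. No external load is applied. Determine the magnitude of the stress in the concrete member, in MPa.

The bronze has the larger α, so on cooling it would change length more than the concrete if both were free. The rigid plates force a common final length, so the bronze is put into tension and the concrete into compression, with equal and opposite forces P (no external load).
Setting the final lengths equal and cancelling L: (α₁ − α₂)ΔT = P/(A₁E₁) + P/(A₂E₂).
|α₁ − α₂|·ΔT = 7.8×10⁻⁶ × 32 = 0.0002496.
1/(A₁E₁) + 1/(A₂E₂) = 1/(1575×34×10³) + 1/(2250×112×10³) = 2.264×10⁻⁸ N⁻¹.
So P = 0.0002496 / 2.264×10⁻⁸ = 11.02 kN.
σ_{concrete} = P/A₁ = 11020/1575 = 6.999 MPa, compressive.

σ ≈ 7 MPa (compressive)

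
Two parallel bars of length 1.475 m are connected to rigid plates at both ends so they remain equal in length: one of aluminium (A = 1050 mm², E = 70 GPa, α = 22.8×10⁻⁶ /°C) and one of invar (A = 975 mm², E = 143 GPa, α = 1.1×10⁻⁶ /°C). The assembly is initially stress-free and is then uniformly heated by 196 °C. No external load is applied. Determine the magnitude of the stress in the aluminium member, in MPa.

σ ≈ 195 MPa (compressive)

The aluminium has the larger α, so on heating it would change length more than the invar if both were free. The rigid plates force a common final length, so the aluminium is put into compression and the invar into tension, with equal and opposite forces P (no external load).
Equating the net (thermal + elastic) strains gives |α₁ − α₂|·ΔT = P·[1/(A₁E₁) + 1/(A₂E₂)].
|α₁ − α₂|·ΔT = 21.7×10⁻⁶ × 196 = 0.004253.
1/(A₁E₁) + 1/(A₂E₂) = 1/(1050×70×10³) + 1/(975×143×10³) = 2.078×10⁻⁸ N⁻¹.
P = 0.004253 / 2.078×10⁻⁸ = 204700 N = 204.7 kN.
σ_{aluminium} = P/A₁ = 204700/1050 = 195 MPa, compressive.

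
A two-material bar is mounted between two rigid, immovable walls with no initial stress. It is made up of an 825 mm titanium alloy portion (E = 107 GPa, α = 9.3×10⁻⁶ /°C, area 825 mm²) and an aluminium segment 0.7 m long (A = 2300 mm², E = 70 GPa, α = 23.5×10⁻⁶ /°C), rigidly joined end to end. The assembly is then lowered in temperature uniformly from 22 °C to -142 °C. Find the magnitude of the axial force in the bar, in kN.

P ≈ 289 kN (tensile)

If the supports were absent, the total length change would be Σ αᵢΔT Lᵢ = 9.3×10⁻⁶×164×825 + 23.5×10⁻⁶×164×700 = 3.956 mm.
Since the ends are fixed, an axial force P builds up, equal in every segment, with P · Σ Lᵢ/(AᵢEᵢ) = δ_free.
Σ Lᵢ/(AᵢEᵢ) = 825/(825×107×10³) + 700/(2300×70×10³) = 1.369×10⁻⁵ mm/N.
So P = 3.956 / 1.369×10⁻⁵ = 288.9 kN, tensile.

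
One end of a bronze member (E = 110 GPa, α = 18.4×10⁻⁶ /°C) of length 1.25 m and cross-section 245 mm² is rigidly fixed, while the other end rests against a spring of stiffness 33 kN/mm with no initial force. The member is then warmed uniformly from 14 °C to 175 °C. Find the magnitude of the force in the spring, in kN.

P ≈ 48.3 kN

Free thermal expansion: δ_free = αΔT L = 18.4×10⁻⁶ × 161 × 1250 = 3.703 mm.
Let P be the compressive force at the spring. The member shortens elastically by PL/(AE) and the spring compresses by P/k; together these equal δ_free.
P [ L/(AE) + 1/k ] = δ_free → P [ 1250/(245×110×10³) + 1/(33×10³) ] = 3.703.
P = 3.703 / 7.669×10⁻⁵ = 48290 N.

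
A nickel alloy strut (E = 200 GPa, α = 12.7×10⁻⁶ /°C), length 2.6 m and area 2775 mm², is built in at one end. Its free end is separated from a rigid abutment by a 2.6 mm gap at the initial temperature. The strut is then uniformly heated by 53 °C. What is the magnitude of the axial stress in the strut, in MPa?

Unrestrained expansion: δ_free = αΔT L = 12.7×10⁻⁶ × 53 × 2600 = 1.75 mm.
Since δ_free = 1.75 mm is less than the 2.6 mm gap, the strut never touches the wall. No axial force develops.

σ ≈ 0 MPa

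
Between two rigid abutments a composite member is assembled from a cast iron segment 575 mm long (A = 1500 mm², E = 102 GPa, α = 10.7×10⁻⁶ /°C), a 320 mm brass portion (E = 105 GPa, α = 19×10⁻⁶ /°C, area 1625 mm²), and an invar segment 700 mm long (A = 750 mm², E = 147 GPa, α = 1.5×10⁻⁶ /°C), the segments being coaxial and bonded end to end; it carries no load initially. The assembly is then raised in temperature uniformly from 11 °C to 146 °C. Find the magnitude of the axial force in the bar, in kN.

P ≈ 150 kN (compressive)

Free thermal expansion of the whole bar: Σ αᵢΔT Lᵢ = 10.7×10⁻⁶×135×575 + 19×10⁻⁶×135×320 + 1.5×10⁻⁶×135×700 = 1.793 mm.
The walls prevent any net length change, so an axial force P (same in every segment) develops. Compatibility: P · Σ Lᵢ/(AᵢEᵢ) = δ_free.
The series flexibility is Σ Lᵢ/(AᵢEᵢ) = 575/(1500×102×10³) + 320/(1625×105×10³) + 700/(750×147×10³) = 1.198×10⁻⁵ mm/N.
P = 1.793 / 1.198×10⁻⁵ = 149600 N = 149.6 kN, compressive.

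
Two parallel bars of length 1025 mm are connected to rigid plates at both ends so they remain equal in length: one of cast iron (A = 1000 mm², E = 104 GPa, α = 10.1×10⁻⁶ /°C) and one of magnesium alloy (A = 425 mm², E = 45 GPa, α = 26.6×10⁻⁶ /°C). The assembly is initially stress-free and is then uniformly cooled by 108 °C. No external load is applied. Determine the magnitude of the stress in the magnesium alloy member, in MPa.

The magnesium alloy has the larger α, so on cooling it would change length more than the cast iron if both were free. The rigid plates force a common final length, so the magnesium alloy is put into tension and the cast iron into compression, with equal and opposite forces P (no external load).
Compatibility of the two members (thermal + elastic change equal): (α₁ − α₂)ΔT = P·[1/(A₁E₁) + 1/(A₂E₂)].
|α₁ − α₂|·ΔT = 16.5×10⁻⁶ × 108 = 0.001782.
1/(A₁E₁) + 1/(A₂E₂) = 1/(1000×104×10³) + 1/(425×45×10³) = 6.19×10⁻⁸ N⁻¹.
So P = 0.001782 / 6.19×10⁻⁸ = 28.79 kN.
σ_{magnesium alloy} = P/A₂ = 28790/425 = 67.73 MPa, tensile.

σ ≈ 67.7 MPa (tensile)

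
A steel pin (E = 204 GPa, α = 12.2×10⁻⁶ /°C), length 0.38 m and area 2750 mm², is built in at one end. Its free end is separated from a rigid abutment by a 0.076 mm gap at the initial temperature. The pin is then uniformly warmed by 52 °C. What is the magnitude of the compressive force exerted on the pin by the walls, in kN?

Free thermal elongation = αΔT L = 12.2×10⁻⁶ × 52 × 380 = 0.2411 mm.
This exceeds the 0.076 mm gap, so the wall pushes back. The portion of expansion that must be recovered elastically is δ_free − gap = 0.2411 − 0.076 = 0.1651 mm.
So σ = E(δ_free − g)/L = 204×10³ × 0.1651/380 = 88.62 MPa.
Force on the wall = σA = 88.62 × 2750 mm² = 243.7 kN.

P ≈ 244 kN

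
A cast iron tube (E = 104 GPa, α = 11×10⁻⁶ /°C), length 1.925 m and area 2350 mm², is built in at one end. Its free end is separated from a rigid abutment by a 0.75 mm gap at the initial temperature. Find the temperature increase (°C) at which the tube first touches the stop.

The gap closes when αΔT L = 0.75 mm, since the tube is still unstressed at that instant.
So ΔT = g/(αL) = 0.75/(11×10⁻⁶ × 1925) = 35.42 °C.

ΔT ≈ 35.4 °C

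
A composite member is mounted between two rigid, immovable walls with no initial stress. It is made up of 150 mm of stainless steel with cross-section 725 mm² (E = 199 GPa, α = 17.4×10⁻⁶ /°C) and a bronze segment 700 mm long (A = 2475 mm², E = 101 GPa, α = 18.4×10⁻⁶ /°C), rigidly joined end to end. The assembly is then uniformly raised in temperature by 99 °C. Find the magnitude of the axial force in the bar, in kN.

P ≈ 399 kN (compressive)

With the walls removed the bar would change length by δ_free = Σ αᵢΔT Lᵢ = 17.4×10⁻⁶×99×150 + 18.4×10⁻⁶×99×700 = 1.534 mm.
Since the ends are fixed, an axial force P builds up, equal in every segment, with P · Σ Lᵢ/(AᵢEᵢ) = δ_free.
Σ Lᵢ/(AᵢEᵢ) = 150/(725×199×10³) + 700/(2475×101×10³) = 3.84×10⁻⁶ mm/N.
So P = 1.534 / 3.84×10⁻⁶ = 399.4 kN, compressive.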